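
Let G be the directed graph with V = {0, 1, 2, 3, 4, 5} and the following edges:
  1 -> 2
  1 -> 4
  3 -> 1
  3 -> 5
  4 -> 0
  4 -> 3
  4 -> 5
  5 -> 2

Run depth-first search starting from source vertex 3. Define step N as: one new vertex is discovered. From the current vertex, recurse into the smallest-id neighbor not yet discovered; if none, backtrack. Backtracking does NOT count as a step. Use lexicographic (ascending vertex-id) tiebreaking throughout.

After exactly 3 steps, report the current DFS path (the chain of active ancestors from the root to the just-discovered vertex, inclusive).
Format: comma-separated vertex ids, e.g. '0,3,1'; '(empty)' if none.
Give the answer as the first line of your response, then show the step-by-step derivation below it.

3,1,2

step 1: discover 3; path=3; order=3
step 2: discover 1; path=3>1; order=3,1
step 3: discover 2; path=3>1>2; order=3,1,2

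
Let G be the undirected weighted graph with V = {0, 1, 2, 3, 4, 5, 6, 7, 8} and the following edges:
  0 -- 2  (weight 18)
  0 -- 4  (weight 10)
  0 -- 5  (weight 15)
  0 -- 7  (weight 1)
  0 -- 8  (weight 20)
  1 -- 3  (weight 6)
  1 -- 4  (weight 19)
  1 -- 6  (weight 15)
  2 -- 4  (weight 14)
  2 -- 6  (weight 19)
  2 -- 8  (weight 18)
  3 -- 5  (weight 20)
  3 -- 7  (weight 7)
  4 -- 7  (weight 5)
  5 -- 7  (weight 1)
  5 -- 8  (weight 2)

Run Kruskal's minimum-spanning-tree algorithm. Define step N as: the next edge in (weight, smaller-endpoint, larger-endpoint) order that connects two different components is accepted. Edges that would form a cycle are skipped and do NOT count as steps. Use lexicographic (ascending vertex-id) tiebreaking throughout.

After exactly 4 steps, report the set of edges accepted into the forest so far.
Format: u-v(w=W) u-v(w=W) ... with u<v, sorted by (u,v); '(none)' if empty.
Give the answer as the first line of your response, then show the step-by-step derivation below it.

0-7(w=1) 4-7(w=5) 5-7(w=1) 5-8(w=2)

step 1: add edge 0-7 (w=1); MST = {0-7(w=1)}
step 2: add edge 5-7 (w=1); MST = {0-7(w=1) 5-7(w=1)}
step 3: add edge 5-8 (w=2); MST = {0-7(w=1) 5-7(w=1) 5-8(w=2)}
step 4: add edge 4-7 (w=5); MST = {0-7(w=1) 4-7(w=5) 5-7(w=1) 5-8(w=2)}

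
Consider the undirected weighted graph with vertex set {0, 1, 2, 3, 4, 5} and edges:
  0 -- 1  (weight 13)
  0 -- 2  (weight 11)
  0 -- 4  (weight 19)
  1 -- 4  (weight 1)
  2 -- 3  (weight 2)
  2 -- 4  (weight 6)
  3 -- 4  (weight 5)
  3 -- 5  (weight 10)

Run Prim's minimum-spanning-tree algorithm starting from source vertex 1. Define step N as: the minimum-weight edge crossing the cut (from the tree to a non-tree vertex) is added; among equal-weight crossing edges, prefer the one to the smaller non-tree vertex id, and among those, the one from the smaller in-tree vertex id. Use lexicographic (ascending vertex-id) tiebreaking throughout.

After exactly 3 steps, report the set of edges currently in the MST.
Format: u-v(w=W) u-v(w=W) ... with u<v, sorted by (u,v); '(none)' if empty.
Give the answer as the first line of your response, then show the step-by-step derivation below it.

1-4(w=1) 2-3(w=2) 3-4(w=5)

step 1: add edge 1-4 (w=1); MST = {1-4(w=1)}
step 2: add edge 3-4 (w=5); MST = {1-4(w=1) 3-4(w=5)}
step 3: add edge 2-3 (w=2); MST = {1-4(w=1) 2-3(w=2) 3-4(w=5)}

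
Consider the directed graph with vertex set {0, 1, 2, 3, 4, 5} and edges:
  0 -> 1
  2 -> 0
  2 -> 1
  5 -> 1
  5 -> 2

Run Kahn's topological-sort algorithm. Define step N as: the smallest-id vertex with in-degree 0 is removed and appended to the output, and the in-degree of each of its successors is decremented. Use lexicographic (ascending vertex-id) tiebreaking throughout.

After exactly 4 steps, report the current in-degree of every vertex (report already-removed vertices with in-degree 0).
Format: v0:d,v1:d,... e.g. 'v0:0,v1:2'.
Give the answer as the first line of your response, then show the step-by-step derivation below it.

v0:0,v1:1,v2:0,v3:0,v4:0,v5:0

step 1: output 3; order=[3]; indeg=(1,3,1,0,0,0)
step 2: output 4; order=[3,4]; indeg=(1,3,1,0,0,0)
step 3: output 5; order=[3,4,5]; indeg=(1,2,0,0,0,0)
step 4: output 2; order=[3,4,5,2]; indeg=(0,1,0,0,0,0)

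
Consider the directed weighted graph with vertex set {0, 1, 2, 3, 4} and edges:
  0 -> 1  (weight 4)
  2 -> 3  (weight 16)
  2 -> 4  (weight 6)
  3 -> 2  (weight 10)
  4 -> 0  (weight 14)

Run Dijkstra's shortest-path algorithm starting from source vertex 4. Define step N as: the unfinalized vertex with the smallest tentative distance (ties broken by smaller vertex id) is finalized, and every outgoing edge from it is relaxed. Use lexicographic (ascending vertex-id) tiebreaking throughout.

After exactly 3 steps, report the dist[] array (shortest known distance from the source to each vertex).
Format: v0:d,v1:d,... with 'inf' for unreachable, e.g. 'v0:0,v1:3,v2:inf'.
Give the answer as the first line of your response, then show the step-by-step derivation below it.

v0:14,v1:18,v2:inf,v3:inf,v4:0

step 1: dist = v0:14,v1:inf,v2:inf,v3:inf,v4:0
step 2: dist = v0:14,v1:18,v2:inf,v3:inf,v4:0
step 3: dist = v0:14,v1:18,v2:inf,v3:inf,v4:0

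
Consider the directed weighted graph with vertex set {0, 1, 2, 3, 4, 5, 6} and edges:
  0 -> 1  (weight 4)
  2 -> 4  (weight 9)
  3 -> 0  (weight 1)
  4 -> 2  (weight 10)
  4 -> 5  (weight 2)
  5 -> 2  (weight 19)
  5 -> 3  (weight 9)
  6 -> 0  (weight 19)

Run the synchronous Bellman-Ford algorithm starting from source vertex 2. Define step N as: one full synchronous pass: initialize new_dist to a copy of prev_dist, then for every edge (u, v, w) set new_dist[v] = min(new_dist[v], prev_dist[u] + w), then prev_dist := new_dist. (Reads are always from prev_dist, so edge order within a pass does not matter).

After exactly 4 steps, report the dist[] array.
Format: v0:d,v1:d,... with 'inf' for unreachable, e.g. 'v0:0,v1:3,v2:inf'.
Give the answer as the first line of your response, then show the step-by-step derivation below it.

v0:21,v1:inf,v2:0,v3:20,v4:9,v5:11,v6:inf

step 1: dist = v0:inf,v1:inf,v2:0,v3:inf,v4:9,v5:inf,v6:inf
step 2: dist = v0:inf,v1:inf,v2:0,v3:inf,v4:9,v5:11,v6:inf
step 3: dist = v0:inf,v1:inf,v2:0,v3:20,v4:9,v5:11,v6:inf
step 4: dist = v0:21,v1:inf,v2:0,v3:20,v4:9,v5:11,v6:inf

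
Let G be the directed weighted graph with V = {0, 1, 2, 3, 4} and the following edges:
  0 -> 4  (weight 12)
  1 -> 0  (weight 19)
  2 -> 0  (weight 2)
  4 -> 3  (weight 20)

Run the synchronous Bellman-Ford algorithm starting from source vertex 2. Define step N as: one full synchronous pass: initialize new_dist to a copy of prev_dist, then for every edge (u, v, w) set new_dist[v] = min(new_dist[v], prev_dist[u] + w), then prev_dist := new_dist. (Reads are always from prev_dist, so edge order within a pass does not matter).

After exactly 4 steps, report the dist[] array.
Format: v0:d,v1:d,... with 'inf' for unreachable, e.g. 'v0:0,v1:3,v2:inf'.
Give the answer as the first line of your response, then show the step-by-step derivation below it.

v0:2,v1:inf,v2:0,v3:34,v4:14

step 1: dist = v0:2,v1:inf,v2:0,v3:inf,v4:inf
step 2: dist = v0:2,v1:inf,v2:0,v3:inf,v4:14
step 3: dist = v0:2,v1:inf,v2:0,v3:34,v4:14
step 4: dist = v0:2,v1:inf,v2:0,v3:34,v4:14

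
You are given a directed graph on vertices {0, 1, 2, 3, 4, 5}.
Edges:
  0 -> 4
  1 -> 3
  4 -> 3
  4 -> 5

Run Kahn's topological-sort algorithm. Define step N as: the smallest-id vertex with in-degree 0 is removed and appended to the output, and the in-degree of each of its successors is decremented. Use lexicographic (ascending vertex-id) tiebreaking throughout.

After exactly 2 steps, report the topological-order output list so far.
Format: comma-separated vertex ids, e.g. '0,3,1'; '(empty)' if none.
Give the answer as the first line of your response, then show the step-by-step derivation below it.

0,1

step 1: output 0; order=[0]; indeg=(0,0,0,2,0,1)
step 2: output 1; order=[0,1]; indeg=(0,0,0,1,0,1)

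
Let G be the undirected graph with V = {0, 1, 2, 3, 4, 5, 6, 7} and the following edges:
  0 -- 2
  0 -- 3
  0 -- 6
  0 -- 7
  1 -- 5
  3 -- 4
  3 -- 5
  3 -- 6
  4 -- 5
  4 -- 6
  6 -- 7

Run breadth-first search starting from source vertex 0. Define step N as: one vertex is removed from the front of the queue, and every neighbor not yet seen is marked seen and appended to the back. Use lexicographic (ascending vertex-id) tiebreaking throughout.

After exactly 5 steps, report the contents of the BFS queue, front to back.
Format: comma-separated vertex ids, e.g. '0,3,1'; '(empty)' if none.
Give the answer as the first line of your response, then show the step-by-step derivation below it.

4,5

step 1: dequeue 0; queue=[2,3,6,7]; order=0
step 2: dequeue 2; queue=[3,6,7]; order=0,2
step 3: dequeue 3; queue=[6,7,4,5]; order=0,2,3
step 4: dequeue 6; queue=[7,4,5]; order=0,2,3,6
step 5: dequeue 7; queue=[4,5]; order=0,2,3,6,7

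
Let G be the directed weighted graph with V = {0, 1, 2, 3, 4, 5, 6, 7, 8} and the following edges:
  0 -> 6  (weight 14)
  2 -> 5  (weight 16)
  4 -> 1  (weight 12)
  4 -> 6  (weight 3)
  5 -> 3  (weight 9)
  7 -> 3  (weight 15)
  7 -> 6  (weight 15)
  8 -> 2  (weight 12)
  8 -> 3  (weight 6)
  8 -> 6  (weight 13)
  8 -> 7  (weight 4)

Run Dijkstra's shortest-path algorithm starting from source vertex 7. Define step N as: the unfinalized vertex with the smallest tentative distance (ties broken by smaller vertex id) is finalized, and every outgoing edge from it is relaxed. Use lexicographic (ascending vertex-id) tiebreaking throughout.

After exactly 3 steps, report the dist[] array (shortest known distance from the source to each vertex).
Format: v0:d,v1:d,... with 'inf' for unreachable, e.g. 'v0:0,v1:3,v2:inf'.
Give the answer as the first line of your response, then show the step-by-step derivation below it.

v0:inf,v1:inf,v2:inf,v3:15,v4:inf,v5:inf,v6:15,v7:0,v8:inf

step 1: dist = v0:inf,v1:inf,v2:inf,v3:15,v4:inf,v5:inf,v6:15,v7:0,v8:inf
step 2: dist = v0:inf,v1:inf,v2:inf,v3:15,v4:inf,v5:inf,v6:15,v7:0,v8:inf
step 3: dist = v0:inf,v1:inf,v2:inf,v3:15,v4:inf,v5:inf,v6:15,v7:0,v8:inf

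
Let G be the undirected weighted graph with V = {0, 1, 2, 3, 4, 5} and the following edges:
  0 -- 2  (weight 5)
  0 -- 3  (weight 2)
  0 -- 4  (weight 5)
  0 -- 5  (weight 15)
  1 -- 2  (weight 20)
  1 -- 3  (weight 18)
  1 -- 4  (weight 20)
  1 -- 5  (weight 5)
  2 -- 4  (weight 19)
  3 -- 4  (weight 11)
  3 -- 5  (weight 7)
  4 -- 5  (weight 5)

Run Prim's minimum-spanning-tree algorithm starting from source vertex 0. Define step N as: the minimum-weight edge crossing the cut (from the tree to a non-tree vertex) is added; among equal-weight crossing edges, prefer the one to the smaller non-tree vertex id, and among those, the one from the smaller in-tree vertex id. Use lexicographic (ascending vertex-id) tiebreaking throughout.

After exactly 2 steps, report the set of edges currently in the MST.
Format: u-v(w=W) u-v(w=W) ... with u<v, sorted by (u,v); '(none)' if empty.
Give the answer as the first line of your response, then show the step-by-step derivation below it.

0-2(w=5) 0-3(w=2)

step 1: add edge 0-3 (w=2); MST = {0-3(w=2)}
step 2: add edge 0-2 (w=5); MST = {0-2(w=5) 0-3(w=2)}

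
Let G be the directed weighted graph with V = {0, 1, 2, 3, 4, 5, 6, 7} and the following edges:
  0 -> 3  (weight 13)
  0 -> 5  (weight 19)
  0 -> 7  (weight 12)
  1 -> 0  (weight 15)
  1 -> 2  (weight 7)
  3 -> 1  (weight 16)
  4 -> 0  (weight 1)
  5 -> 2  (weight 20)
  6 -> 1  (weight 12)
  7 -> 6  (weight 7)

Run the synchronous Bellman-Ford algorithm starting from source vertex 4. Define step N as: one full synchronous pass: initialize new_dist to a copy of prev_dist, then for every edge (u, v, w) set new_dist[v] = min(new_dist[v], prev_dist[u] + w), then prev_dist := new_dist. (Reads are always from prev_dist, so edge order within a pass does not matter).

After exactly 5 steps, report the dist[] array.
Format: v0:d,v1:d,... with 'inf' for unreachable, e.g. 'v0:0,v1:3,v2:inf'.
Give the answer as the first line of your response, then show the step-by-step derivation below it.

v0:1,v1:30,v2:37,v3:14,v4:0,v5:20,v6:20,v7:13

step 1: dist = v0:1,v1:inf,v2:inf,v3:inf,v4:0,v5:inf,v6:inf,v7:inf
step 2: dist = v0:1,v1:inf,v2:inf,v3:14,v4:0,v5:20,v6:inf,v7:13
step 3: dist = v0:1,v1:30,v2:40,v3:14,v4:0,v5:20,v6:20,v7:13
step 4: dist = v0:1,v1:30,v2:37,v3:14,v4:0,v5:20,v6:20,v7:13
step 5: dist = v0:1,v1:30,v2:37,v3:14,v4:0,v5:20,v6:20,v7:13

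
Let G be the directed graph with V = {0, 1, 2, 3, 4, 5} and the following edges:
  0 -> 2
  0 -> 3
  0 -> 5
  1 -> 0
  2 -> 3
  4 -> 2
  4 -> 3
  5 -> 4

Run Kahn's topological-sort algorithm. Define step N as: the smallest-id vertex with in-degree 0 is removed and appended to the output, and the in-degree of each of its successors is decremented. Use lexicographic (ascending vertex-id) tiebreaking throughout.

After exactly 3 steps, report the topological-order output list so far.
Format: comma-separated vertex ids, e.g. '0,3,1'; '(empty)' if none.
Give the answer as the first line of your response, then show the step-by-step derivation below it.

1,0,5

step 1: output 1; order=[1]; indeg=(0,0,2,3,1,1)
step 2: output 0; order=[1,0]; indeg=(0,0,1,2,1,0)
step 3: output 5; order=[1,0,5]; indeg=(0,0,1,2,0,0)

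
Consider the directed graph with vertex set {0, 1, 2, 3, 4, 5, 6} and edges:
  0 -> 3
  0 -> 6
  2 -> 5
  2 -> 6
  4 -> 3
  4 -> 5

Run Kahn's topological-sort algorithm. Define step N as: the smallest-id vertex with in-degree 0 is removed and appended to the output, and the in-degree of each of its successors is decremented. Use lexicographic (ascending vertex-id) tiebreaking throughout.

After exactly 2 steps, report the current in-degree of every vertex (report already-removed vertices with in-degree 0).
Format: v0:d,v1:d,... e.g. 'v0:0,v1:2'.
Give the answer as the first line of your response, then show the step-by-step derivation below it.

v0:0,v1:0,v2:0,v3:1,v4:0,v5:2,v6:1

step 1: output 0; order=[0]; indeg=(0,0,0,1,0,2,1)
step 2: output 1; order=[0,1]; indeg=(0,0,0,1,0,2,1)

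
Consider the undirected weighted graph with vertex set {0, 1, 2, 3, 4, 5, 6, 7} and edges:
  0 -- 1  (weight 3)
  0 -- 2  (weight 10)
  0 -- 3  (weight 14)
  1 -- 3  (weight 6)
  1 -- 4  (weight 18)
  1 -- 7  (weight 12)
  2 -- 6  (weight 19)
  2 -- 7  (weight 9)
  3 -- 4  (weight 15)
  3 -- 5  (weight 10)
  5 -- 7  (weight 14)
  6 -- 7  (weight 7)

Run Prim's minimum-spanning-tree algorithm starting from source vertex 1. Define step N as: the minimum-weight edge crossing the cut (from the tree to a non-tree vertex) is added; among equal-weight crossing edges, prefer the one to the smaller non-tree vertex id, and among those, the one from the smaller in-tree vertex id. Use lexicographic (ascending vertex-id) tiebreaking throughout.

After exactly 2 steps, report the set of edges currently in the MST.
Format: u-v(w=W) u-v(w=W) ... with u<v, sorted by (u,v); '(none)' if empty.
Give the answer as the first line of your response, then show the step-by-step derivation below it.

0-1(w=3) 1-3(w=6)

step 1: add edge 0-1 (w=3); MST = {0-1(w=3)}
step 2: add edge 1-3 (w=6); MST = {0-1(w=3) 1-3(w=6)}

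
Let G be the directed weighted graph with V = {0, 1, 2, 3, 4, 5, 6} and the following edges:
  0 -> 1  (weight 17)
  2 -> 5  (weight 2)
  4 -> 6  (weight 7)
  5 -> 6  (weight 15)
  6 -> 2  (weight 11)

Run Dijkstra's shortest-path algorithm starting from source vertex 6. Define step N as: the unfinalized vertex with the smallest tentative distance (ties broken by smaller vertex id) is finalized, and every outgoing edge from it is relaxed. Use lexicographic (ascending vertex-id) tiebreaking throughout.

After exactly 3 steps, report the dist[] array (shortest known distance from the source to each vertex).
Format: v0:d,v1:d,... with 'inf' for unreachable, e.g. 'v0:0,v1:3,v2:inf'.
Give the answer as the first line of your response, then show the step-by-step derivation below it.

v0:inf,v1:inf,v2:11,v3:inf,v4:inf,v5:13,v6:0

step 1: dist = v0:inf,v1:inf,v2:11,v3:inf,v4:inf,v5:inf,v6:0
step 2: dist = v0:inf,v1:inf,v2:11,v3:inf,v4:inf,v5:13,v6:0
step 3: dist = v0:inf,v1:inf,v2:11,v3:inf,v4:inf,v5:13,v6:0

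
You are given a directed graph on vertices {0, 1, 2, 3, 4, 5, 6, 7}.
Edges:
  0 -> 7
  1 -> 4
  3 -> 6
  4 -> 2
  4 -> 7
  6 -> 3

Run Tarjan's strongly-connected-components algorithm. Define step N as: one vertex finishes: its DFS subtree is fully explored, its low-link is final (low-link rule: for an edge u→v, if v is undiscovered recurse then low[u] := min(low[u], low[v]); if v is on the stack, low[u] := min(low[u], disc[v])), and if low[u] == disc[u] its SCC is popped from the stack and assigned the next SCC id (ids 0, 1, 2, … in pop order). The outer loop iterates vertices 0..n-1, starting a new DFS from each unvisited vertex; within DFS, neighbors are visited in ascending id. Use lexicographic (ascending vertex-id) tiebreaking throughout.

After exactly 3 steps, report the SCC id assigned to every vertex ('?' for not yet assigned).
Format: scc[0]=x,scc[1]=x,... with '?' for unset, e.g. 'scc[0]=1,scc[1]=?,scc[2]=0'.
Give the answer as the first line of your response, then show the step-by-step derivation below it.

scc[0]=1,scc[1]=?,scc[2]=2,scc[3]=?,scc[4]=?,scc[5]=?,scc[6]=?,scc[7]=0

step 1: low=(low[0]=0,low[1]=?,low[2]=?,low[3]=?,low[4]=?,low[5]=?,low[6]=?,low[7]=1); scc=(scc[0]=?,scc[1]=?,scc[2]=?,scc[3]=?,scc[4]=?,scc[5]=?,scc[6]=?,scc[7]=0)
step 2: low=(low[0]=0,low[1]=?,low[2]=?,low[3]=?,low[4]=?,low[5]=?,low[6]=?,low[7]=1); scc=(scc[0]=1,scc[1]=?,scc[2]=?,scc[3]=?,scc[4]=?,scc[5]=?,scc[6]=?,scc[7]=0)
step 3: low=(low[0]=0,low[1]=2,low[2]=4,low[3]=?,low[4]=3,low[5]=?,low[6]=?,low[7]=1); scc=(scc[0]=1,scc[1]=?,scc[2]=2,scc[3]=?,scc[4]=?,scc[5]=?,scc[6]=?,scc[7]=0)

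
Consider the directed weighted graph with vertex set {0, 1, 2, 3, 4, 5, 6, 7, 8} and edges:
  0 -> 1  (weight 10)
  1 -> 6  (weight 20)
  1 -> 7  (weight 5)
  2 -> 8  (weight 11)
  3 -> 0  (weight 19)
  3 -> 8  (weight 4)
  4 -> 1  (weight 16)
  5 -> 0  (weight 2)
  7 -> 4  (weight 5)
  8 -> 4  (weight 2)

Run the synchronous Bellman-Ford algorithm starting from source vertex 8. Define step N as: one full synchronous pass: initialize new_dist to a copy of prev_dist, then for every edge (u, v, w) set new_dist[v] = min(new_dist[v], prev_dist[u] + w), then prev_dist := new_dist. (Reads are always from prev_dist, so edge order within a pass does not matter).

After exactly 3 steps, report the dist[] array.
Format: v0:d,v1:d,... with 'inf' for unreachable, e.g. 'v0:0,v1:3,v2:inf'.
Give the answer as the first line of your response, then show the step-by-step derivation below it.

v0:inf,v1:18,v2:inf,v3:inf,v4:2,v5:inf,v6:38,v7:23,v8:0

step 1: dist = v0:inf,v1:inf,v2:inf,v3:inf,v4:2,v5:inf,v6:inf,v7:inf,v8:0
step 2: dist = v0:inf,v1:18,v2:inf,v3:inf,v4:2,v5:inf,v6:inf,v7:inf,v8:0
step 3: dist = v0:inf,v1:18,v2:inf,v3:inf,v4:2,v5:inf,v6:38,v7:23,v8:0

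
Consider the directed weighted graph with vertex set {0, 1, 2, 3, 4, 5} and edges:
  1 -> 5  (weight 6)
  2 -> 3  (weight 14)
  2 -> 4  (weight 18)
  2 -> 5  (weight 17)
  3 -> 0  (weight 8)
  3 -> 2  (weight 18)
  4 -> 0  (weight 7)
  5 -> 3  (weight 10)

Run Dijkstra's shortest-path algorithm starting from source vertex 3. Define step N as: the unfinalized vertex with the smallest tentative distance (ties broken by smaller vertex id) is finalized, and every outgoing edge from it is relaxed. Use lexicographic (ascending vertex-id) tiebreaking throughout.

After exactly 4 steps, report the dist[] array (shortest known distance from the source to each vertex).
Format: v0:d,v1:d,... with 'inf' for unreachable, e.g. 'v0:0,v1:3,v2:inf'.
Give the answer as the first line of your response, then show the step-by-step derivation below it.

v0:8,v1:inf,v2:18,v3:0,v4:36,v5:35

step 1: dist = v0:8,v1:inf,v2:18,v3:0,v4:inf,v5:inf
step 2: dist = v0:8,v1:inf,v2:18,v3:0,v4:inf,v5:inf
step 3: dist = v0:8,v1:inf,v2:18,v3:0,v4:36,v5:35
step 4: dist = v0:8,v1:inf,v2:18,v3:0,v4:36,v5:35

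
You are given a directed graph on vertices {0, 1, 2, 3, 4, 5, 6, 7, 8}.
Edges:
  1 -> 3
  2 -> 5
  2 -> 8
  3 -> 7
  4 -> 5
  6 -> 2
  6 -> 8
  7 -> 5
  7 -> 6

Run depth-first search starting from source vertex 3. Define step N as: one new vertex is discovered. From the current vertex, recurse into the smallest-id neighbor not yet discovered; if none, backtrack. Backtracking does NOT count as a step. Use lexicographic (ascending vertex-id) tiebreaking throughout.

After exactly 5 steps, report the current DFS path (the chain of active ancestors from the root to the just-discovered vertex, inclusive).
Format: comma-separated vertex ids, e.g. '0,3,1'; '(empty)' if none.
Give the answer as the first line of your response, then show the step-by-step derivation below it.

3,7,6,2

step 1: discover 3; path=3; order=3
step 2: discover 7; path=3>7; order=3,7
step 3: discover 5; path=3>7>5; order=3,7,5
step 4: discover 6; path=3>7>6; order=3,7,5,6
step 5: discover 2; path=3>7>6>2; order=3,7,5,6,2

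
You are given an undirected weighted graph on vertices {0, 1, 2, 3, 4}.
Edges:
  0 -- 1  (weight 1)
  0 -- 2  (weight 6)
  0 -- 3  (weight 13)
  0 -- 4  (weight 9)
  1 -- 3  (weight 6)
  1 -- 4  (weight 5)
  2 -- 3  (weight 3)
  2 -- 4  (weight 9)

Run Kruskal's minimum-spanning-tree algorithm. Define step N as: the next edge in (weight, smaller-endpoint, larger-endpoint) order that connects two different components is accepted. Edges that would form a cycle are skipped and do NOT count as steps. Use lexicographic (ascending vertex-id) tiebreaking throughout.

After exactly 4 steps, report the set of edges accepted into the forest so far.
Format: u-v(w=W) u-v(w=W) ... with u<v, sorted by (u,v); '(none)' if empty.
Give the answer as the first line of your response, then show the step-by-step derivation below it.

0-1(w=1) 0-2(w=6) 1-4(w=5) 2-3(w=3)

step 1: add edge 0-1 (w=1); MST = {0-1(w=1)}
step 2: add edge 2-3 (w=3); MST = {0-1(w=1) 2-3(w=3)}
step 3: add edge 1-4 (w=5); MST = {0-1(w=1) 1-4(w=5) 2-3(w=3)}
step 4: add edge 0-2 (w=6); MST = {0-1(w=1) 0-2(w=6) 1-4(w=5) 2-3(w=3)}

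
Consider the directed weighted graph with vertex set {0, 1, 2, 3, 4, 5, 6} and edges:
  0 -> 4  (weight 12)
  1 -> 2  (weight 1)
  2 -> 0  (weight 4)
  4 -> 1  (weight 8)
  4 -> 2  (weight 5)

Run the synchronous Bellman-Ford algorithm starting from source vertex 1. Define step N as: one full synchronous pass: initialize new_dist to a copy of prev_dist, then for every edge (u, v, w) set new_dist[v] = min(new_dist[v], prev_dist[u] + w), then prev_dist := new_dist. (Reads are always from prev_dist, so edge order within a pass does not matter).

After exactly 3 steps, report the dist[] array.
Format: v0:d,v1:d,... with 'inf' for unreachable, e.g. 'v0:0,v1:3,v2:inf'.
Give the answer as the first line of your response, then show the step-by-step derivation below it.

v0:5,v1:0,v2:1,v3:inf,v4:17,v5:inf,v6:inf

step 1: dist = v0:inf,v1:0,v2:1,v3:inf,v4:inf,v5:inf,v6:inf
step 2: dist = v0:5,v1:0,v2:1,v3:inf,v4:inf,v5:inf,v6:inf
step 3: dist = v0:5,v1:0,v2:1,v3:inf,v4:17,v5:inf,v6:inf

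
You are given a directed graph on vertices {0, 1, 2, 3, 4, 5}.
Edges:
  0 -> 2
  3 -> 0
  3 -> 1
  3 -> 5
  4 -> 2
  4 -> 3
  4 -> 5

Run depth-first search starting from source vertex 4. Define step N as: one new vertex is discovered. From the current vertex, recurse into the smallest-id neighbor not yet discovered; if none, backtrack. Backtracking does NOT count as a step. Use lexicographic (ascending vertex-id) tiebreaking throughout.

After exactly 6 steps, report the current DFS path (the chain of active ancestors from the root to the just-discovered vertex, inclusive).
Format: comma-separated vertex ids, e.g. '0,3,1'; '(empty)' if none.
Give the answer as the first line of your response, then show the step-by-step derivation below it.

4,3,5

step 1: discover 4; path=4; order=4
step 2: discover 2; path=4>2; order=4,2
step 3: discover 3; path=4>3; order=4,2,3
step 4: discover 0; path=4>3>0; order=4,2,3,0
step 5: discover 1; path=4>3>1; order=4,2,3,0,1
step 6: discover 5; path=4>3>5; order=4,2,3,0,1,5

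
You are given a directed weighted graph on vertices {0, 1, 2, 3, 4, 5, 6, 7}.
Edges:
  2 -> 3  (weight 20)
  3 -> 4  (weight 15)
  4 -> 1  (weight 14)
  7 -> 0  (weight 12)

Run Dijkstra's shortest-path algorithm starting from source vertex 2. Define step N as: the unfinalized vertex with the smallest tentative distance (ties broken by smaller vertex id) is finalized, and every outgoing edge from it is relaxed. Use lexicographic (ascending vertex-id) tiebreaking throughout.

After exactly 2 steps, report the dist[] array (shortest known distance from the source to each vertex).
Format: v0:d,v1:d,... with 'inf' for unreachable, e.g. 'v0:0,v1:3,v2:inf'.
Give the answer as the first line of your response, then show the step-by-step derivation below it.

v0:inf,v1:inf,v2:0,v3:20,v4:35,v5:inf,v6:inf,v7:inf

step 1: dist = v0:inf,v1:inf,v2:0,v3:20,v4:inf,v5:inf,v6:inf,v7:inf
step 2: dist = v0:inf,v1:inf,v2:0,v3:20,v4:35,v5:inf,v6:inf,v7:inf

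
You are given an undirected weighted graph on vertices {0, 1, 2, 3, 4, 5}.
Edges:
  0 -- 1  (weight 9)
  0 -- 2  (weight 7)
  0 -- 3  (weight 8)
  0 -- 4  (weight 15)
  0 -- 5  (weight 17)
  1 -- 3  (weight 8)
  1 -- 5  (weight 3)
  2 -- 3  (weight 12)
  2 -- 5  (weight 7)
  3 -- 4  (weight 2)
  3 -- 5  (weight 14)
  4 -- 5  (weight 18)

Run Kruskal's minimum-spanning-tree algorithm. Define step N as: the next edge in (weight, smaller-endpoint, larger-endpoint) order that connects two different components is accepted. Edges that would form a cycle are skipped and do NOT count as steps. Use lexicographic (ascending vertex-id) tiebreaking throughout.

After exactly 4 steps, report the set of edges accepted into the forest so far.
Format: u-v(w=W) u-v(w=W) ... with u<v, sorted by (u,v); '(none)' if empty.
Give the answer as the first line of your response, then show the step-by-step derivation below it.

0-2(w=7) 1-5(w=3) 2-5(w=7) 3-4(w=2)

step 1: add edge 3-4 (w=2); MST = {3-4(w=2)}
step 2: add edge 1-5 (w=3); MST = {1-5(w=3) 3-4(w=2)}
step 3: add edge 0-2 (w=7); MST = {0-2(w=7) 1-5(w=3) 3-4(w=2)}
step 4: add edge 2-5 (w=7); MST = {0-2(w=7) 1-5(w=3) 2-5(w=7) 3-4(w=2)}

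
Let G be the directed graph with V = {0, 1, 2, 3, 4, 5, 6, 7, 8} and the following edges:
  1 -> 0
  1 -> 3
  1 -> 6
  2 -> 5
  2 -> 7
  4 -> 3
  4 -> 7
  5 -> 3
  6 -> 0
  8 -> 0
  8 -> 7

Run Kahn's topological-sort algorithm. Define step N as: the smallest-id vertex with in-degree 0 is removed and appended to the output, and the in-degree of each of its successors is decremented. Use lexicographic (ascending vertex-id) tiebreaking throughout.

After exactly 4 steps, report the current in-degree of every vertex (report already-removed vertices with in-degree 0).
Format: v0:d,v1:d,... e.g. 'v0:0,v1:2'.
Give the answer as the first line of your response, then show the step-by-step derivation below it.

v0:2,v1:0,v2:0,v3:0,v4:0,v5:0,v6:0,v7:1,v8:0

step 1: output 1; order=[1]; indeg=(2,0,0,2,0,1,0,3,0)
step 2: output 2; order=[1,2]; indeg=(2,0,0,2,0,0,0,2,0)
step 3: output 4; order=[1,2,4]; indeg=(2,0,0,1,0,0,0,1,0)
step 4: output 5; order=[1,2,4,5]; indeg=(2,0,0,0,0,0,0,1,0)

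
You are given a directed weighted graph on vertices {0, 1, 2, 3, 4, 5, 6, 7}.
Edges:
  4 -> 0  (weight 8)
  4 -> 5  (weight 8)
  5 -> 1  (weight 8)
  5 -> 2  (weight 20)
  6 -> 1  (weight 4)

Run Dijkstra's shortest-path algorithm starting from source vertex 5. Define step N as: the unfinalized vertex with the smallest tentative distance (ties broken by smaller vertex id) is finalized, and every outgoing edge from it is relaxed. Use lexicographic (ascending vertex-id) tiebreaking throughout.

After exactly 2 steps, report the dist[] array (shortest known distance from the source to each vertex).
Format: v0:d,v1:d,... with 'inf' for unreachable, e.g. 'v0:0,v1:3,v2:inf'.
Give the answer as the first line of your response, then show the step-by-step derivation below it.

v0:inf,v1:8,v2:20,v3:inf,v4:inf,v5:0,v6:inf,v7:inf

step 1: dist = v0:inf,v1:8,v2:20,v3:inf,v4:inf,v5:0,v6:inf,v7:inf
step 2: dist = v0:inf,v1:8,v2:20,v3:inf,v4:inf,v5:0,v6:inf,v7:inf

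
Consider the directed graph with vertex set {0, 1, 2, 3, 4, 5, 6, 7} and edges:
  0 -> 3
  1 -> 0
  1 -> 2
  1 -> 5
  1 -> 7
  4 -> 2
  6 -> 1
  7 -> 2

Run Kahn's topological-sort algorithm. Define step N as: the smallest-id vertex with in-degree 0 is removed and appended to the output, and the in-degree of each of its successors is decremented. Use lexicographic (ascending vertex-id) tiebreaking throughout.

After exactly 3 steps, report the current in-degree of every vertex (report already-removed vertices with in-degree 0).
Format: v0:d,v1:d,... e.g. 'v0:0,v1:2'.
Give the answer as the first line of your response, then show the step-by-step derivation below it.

v0:0,v1:0,v2:1,v3:1,v4:0,v5:0,v6:0,v7:0

step 1: output 4; order=[4]; indeg=(1,1,2,1,0,1,0,1)
step 2: output 6; order=[4,6]; indeg=(1,0,2,1,0,1,0,1)
step 3: output 1; order=[4,6,1]; indeg=(0,0,1,1,0,0,0,0)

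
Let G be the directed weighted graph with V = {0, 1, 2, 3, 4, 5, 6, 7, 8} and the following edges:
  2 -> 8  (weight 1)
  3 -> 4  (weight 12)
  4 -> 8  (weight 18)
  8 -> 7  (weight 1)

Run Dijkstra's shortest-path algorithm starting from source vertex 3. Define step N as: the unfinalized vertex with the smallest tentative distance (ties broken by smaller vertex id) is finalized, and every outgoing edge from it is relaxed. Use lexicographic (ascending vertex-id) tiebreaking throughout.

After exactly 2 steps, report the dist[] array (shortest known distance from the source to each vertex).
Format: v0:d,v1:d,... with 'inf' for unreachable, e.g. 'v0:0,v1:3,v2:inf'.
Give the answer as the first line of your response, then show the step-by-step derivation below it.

v0:inf,v1:inf,v2:inf,v3:0,v4:12,v5:inf,v6:inf,v7:inf,v8:30

step 1: dist = v0:inf,v1:inf,v2:inf,v3:0,v4:12,v5:inf,v6:inf,v7:inf,v8:inf
step 2: dist = v0:inf,v1:inf,v2:inf,v3:0,v4:12,v5:inf,v6:inf,v7:inf,v8:30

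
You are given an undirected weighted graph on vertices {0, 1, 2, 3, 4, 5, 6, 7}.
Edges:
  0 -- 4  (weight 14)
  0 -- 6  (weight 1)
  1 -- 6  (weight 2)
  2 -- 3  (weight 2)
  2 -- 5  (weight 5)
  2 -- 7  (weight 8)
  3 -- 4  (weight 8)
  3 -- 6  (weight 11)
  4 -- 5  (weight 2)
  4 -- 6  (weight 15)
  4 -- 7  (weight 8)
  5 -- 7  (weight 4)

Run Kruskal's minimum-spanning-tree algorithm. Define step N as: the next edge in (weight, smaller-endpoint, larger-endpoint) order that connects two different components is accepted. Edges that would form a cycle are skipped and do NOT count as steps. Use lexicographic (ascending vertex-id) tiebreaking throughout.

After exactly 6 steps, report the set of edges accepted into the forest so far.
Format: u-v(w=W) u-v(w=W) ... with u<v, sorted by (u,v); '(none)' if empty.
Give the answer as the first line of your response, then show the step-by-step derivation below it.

0-6(w=1) 1-6(w=2) 2-3(w=2) 2-5(w=5) 4-5(w=2) 5-7(w=4)

step 1: add edge 0-6 (w=1); MST = {0-6(w=1)}
step 2: add edge 1-6 (w=2); MST = {0-6(w=1) 1-6(w=2)}
step 3: add edge 2-3 (w=2); MST = {0-6(w=1) 1-6(w=2) 2-3(w=2)}
step 4: add edge 4-5 (w=2); MST = {0-6(w=1) 1-6(w=2) 2-3(w=2) 4-5(w=2)}
step 5: add edge 5-7 (w=4); MST = {0-6(w=1) 1-6(w=2) 2-3(w=2) 4-5(w=2) 5-7(w=4)}
step 6: add edge 2-5 (w=5); MST = {0-6(w=1) 1-6(w=2) 2-3(w=2) 2-5(w=5) 4-5(w=2) 5-7(w=4)}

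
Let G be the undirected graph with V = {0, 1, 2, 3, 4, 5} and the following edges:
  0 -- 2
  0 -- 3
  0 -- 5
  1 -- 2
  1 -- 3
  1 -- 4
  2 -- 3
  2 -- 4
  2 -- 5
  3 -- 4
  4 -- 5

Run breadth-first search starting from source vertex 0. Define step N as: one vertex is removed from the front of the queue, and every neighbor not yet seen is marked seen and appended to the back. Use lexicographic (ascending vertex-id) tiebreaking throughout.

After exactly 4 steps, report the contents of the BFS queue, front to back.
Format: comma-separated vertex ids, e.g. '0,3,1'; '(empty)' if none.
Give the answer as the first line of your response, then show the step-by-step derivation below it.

1,4

step 1: dequeue 0; queue=[2,3,5]; order=0
step 2: dequeue 2; queue=[3,5,1,4]; order=0,2
step 3: dequeue 3; queue=[5,1,4]; order=0,2,3
step 4: dequeue 5; queue=[1,4]; order=0,2,3,5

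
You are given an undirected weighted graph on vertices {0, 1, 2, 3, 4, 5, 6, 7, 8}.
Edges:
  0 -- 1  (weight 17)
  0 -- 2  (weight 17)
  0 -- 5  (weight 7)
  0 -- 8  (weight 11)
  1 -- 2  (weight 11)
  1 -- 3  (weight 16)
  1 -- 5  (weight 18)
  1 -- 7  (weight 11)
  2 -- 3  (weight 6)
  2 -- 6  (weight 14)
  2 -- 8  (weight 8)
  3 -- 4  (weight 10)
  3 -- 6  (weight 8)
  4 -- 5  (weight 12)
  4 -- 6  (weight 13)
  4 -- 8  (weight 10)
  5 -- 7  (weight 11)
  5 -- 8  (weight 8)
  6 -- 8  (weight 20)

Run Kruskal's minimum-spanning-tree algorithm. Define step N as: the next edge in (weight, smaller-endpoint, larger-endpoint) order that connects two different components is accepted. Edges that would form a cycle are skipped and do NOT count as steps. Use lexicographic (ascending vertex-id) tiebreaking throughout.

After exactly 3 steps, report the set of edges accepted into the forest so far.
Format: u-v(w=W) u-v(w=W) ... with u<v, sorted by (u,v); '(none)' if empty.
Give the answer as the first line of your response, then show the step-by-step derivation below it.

0-5(w=7) 2-3(w=6) 2-8(w=8)

step 1: add edge 2-3 (w=6); MST = {2-3(w=6)}
step 2: add edge 0-5 (w=7); MST = {0-5(w=7) 2-3(w=6)}
step 3: add edge 2-8 (w=8); MST = {0-5(w=7) 2-3(w=6) 2-8(w=8)}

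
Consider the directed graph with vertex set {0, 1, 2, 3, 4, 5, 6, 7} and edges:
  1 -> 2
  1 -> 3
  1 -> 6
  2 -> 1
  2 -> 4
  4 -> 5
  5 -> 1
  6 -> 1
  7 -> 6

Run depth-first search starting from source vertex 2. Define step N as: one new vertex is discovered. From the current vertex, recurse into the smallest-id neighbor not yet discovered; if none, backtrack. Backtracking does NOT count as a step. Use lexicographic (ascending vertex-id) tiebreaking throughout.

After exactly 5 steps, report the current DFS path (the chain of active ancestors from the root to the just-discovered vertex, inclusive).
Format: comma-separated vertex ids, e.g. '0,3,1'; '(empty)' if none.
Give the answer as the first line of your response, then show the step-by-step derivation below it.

2,4

step 1: discover 2; path=2; order=2
step 2: discover 1; path=2>1; order=2,1
step 3: discover 3; path=2>1>3; order=2,1,3
step 4: discover 6; path=2>1>6; order=2,1,3,6
step 5: discover 4; path=2>4; order=2,1,3,6,4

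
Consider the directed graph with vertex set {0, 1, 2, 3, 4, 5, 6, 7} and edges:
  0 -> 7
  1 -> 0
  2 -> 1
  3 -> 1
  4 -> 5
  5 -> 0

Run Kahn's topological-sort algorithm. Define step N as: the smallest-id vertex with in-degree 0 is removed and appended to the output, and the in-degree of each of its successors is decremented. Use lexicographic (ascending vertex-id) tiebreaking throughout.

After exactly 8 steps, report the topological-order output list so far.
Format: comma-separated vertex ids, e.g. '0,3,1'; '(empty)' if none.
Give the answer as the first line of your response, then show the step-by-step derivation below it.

2,3,1,4,5,0,6,7

step 1: output 2; order=[2]; indeg=(2,1,0,0,0,1,0,1)
step 2: output 3; order=[2,3]; indeg=(2,0,0,0,0,1,0,1)
step 3: output 1; order=[2,3,1]; indeg=(1,0,0,0,0,1,0,1)
step 4: output 4; order=[2,3,1,4]; indeg=(1,0,0,0,0,0,0,1)
step 5: output 5; order=[2,3,1,4,5]; indeg=(0,0,0,0,0,0,0,1)
step 6: output 0; order=[2,3,1,4,5,0]; indeg=(0,0,0,0,0,0,0,0)
step 7: output 6; order=[2,3,1,4,5,0,6]; indeg=(0,0,0,0,0,0,0,0)
step 8: output 7; order=[2,3,1,4,5,0,6,7]; indeg=(0,0,0,0,0,0,0,0)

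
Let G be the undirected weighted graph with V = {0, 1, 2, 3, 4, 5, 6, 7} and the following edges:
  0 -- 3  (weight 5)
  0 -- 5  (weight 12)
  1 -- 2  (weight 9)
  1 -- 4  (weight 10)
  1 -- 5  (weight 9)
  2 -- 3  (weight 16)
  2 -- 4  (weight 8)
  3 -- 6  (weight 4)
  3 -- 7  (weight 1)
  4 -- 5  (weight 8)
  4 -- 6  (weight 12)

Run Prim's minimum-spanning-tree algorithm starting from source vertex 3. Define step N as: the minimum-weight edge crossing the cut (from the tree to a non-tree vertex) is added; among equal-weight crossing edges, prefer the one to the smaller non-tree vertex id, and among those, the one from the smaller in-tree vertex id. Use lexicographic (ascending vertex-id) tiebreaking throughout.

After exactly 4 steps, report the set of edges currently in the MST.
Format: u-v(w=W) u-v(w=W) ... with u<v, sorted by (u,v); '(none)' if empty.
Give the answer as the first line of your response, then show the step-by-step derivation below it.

0-3(w=5) 3-6(w=4) 3-7(w=1) 4-6(w=12)

step 1: add edge 3-7 (w=1); MST = {3-7(w=1)}
step 2: add edge 3-6 (w=4); MST = {3-6(w=4) 3-7(w=1)}
step 3: add edge 0-3 (w=5); MST = {0-3(w=5) 3-6(w=4) 3-7(w=1)}
step 4: add edge 4-6 (w=12); MST = {0-3(w=5) 3-6(w=4) 3-7(w=1) 4-6(w=12)}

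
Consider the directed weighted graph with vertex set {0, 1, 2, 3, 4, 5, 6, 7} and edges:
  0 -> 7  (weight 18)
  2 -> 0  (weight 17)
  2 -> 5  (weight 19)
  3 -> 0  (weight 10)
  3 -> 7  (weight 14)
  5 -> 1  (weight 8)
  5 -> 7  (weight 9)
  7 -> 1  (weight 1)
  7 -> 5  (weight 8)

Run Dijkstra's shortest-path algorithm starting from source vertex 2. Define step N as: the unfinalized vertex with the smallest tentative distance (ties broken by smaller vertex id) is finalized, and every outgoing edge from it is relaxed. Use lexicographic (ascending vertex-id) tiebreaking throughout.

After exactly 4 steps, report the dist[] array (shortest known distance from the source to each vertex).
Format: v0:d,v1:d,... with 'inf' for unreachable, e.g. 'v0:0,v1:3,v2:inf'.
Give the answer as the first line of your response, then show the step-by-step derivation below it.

v0:17,v1:27,v2:0,v3:inf,v4:inf,v5:19,v6:inf,v7:28

step 1: dist = v0:17,v1:inf,v2:0,v3:inf,v4:inf,v5:19,v6:inf,v7:inf
step 2: dist = v0:17,v1:inf,v2:0,v3:inf,v4:inf,v5:19,v6:inf,v7:35
step 3: dist = v0:17,v1:27,v2:0,v3:inf,v4:inf,v5:19,v6:inf,v7:28
step 4: dist = v0:17,v1:27,v2:0,v3:inf,v4:inf,v5:19,v6:inf,v7:28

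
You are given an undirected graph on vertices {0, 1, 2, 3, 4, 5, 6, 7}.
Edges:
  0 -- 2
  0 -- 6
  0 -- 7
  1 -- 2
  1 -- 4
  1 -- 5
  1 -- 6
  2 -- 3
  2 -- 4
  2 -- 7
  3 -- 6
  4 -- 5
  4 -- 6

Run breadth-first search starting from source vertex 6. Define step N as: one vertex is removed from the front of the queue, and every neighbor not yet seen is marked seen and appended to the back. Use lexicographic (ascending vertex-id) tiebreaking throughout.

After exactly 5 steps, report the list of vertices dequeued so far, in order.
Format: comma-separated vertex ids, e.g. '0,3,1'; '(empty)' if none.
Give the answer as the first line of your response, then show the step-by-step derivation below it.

6,0,1,3,4

step 1: dequeue 6; queue=[0,1,3,4]; order=6
step 2: dequeue 0; queue=[1,3,4,2,7]; order=6,0
step 3: dequeue 1; queue=[3,4,2,7,5]; order=6,0,1
step 4: dequeue 3; queue=[4,2,7,5]; order=6,0,1,3
step 5: dequeue 4; queue=[2,7,5]; order=6,0,1,3,4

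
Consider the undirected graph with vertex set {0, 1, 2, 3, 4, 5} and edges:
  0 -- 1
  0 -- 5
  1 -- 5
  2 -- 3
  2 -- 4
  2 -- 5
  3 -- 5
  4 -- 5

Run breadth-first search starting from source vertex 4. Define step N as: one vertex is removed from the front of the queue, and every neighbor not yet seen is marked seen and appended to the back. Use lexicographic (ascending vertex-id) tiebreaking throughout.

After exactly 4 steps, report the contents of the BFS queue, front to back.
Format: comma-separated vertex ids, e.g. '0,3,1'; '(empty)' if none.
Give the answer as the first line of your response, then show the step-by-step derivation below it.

0,1

step 1: dequeue 4; queue=[2,5]; order=4
step 2: dequeue 2; queue=[5,3]; order=4,2
step 3: dequeue 5; queue=[3,0,1]; order=4,2,5
step 4: dequeue 3; queue=[0,1]; order=4,2,5,3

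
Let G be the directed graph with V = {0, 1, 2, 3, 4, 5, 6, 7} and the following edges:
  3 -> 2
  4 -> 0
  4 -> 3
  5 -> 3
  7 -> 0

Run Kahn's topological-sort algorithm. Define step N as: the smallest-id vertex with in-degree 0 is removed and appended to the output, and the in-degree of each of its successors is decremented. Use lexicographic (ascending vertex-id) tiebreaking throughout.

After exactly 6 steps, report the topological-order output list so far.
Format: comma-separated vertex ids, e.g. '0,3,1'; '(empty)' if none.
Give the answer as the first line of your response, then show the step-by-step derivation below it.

1,4,5,3,2,6

step 1: output 1; order=[1]; indeg=(2,0,1,2,0,0,0,0)
step 2: output 4; order=[1,4]; indeg=(1,0,1,1,0,0,0,0)
step 3: output 5; order=[1,4,5]; indeg=(1,0,1,0,0,0,0,0)
step 4: output 3; order=[1,4,5,3]; indeg=(1,0,0,0,0,0,0,0)
step 5: output 2; order=[1,4,5,3,2]; indeg=(1,0,0,0,0,0,0,0)
step 6: output 6; order=[1,4,5,3,2,6]; indeg=(1,0,0,0,0,0,0,0)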